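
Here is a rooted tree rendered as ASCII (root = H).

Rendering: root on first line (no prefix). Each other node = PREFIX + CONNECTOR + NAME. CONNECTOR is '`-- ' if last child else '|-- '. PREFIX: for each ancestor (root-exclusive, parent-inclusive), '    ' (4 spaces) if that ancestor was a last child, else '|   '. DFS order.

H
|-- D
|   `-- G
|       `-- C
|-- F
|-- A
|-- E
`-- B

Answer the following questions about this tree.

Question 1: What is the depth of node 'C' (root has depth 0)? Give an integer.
Path from root to C: H -> D -> G -> C
Depth = number of edges = 3

Answer: 3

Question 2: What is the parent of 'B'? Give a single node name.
Scan adjacency: B appears as child of H

Answer: H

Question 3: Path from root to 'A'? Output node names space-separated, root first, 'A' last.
Answer: H A

Derivation:
Walk down from root: H -> A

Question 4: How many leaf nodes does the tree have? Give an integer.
Answer: 5

Derivation:
Leaves (nodes with no children): A, B, C, E, F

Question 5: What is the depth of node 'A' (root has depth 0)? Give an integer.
Answer: 1

Derivation:
Path from root to A: H -> A
Depth = number of edges = 1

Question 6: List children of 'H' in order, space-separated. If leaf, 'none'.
Answer: D F A E B

Derivation:
Node H's children (from adjacency): D, F, A, E, B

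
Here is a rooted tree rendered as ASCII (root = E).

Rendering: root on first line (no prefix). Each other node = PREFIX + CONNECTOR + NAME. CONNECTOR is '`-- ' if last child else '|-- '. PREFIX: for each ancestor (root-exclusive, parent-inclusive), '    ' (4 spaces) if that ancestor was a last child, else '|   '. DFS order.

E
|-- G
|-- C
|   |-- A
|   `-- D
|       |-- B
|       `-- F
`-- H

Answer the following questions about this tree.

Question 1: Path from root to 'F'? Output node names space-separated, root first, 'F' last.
Answer: E C D F

Derivation:
Walk down from root: E -> C -> D -> F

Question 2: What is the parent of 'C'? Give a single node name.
Scan adjacency: C appears as child of E

Answer: E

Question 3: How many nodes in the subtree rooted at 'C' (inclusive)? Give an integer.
Answer: 5

Derivation:
Subtree rooted at C contains: A, B, C, D, F
Count = 5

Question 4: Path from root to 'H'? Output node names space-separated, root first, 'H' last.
Answer: E H

Derivation:
Walk down from root: E -> H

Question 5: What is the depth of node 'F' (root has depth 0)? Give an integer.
Answer: 3

Derivation:
Path from root to F: E -> C -> D -> F
Depth = number of edges = 3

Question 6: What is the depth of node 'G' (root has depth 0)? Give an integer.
Path from root to G: E -> G
Depth = number of edges = 1

Answer: 1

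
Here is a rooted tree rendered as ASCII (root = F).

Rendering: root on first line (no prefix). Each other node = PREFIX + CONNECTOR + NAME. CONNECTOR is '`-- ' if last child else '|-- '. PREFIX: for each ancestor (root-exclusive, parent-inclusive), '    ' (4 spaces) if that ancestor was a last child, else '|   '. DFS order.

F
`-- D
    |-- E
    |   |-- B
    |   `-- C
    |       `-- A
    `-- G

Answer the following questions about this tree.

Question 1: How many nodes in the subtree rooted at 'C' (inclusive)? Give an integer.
Answer: 2

Derivation:
Subtree rooted at C contains: A, C
Count = 2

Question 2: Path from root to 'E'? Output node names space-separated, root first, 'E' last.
Answer: F D E

Derivation:
Walk down from root: F -> D -> E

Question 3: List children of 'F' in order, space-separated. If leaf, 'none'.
Answer: D

Derivation:
Node F's children (from adjacency): D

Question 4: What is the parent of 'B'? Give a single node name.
Scan adjacency: B appears as child of E

Answer: E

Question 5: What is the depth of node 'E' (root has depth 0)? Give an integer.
Path from root to E: F -> D -> E
Depth = number of edges = 2

Answer: 2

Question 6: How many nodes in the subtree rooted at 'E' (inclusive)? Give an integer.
Answer: 4

Derivation:
Subtree rooted at E contains: A, B, C, E
Count = 4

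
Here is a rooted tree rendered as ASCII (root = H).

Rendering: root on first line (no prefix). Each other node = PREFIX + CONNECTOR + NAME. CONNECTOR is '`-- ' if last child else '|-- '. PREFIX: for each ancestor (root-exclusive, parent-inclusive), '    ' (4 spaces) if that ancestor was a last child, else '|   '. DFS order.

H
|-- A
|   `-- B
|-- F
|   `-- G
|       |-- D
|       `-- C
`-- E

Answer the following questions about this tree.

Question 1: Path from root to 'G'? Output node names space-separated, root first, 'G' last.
Walk down from root: H -> F -> G

Answer: H F G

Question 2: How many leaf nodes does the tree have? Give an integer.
Answer: 4

Derivation:
Leaves (nodes with no children): B, C, D, E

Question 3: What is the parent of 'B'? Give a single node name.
Scan adjacency: B appears as child of A

Answer: A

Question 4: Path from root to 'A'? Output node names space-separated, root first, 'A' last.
Answer: H A

Derivation:
Walk down from root: H -> A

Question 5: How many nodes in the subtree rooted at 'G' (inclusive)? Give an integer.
Answer: 3

Derivation:
Subtree rooted at G contains: C, D, G
Count = 3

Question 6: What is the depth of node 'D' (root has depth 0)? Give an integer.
Answer: 3

Derivation:
Path from root to D: H -> F -> G -> D
Depth = number of edges = 3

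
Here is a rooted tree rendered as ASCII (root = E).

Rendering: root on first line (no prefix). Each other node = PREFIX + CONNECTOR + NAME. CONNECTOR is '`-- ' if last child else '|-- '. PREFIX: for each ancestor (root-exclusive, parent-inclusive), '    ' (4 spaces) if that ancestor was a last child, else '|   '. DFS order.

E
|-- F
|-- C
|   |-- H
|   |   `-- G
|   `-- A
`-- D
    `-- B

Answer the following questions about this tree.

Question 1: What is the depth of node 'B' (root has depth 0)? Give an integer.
Answer: 2

Derivation:
Path from root to B: E -> D -> B
Depth = number of edges = 2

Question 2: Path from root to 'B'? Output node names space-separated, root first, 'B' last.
Walk down from root: E -> D -> B

Answer: E D B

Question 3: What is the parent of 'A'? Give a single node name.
Answer: C

Derivation:
Scan adjacency: A appears as child of C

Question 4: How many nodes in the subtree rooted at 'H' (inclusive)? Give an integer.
Answer: 2

Derivation:
Subtree rooted at H contains: G, H
Count = 2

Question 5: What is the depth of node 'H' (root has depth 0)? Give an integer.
Path from root to H: E -> C -> H
Depth = number of edges = 2

Answer: 2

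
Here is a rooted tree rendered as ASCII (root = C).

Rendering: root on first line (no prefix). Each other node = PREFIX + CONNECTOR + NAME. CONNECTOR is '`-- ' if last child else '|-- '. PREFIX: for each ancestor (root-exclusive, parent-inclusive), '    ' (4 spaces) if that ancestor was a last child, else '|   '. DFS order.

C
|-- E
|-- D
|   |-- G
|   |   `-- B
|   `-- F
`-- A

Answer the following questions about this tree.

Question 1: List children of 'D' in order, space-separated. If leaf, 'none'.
Node D's children (from adjacency): G, F

Answer: G F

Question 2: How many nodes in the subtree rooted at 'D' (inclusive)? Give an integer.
Subtree rooted at D contains: B, D, F, G
Count = 4

Answer: 4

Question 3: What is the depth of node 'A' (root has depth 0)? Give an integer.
Answer: 1

Derivation:
Path from root to A: C -> A
Depth = number of edges = 1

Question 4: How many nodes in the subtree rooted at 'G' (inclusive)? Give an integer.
Subtree rooted at G contains: B, G
Count = 2

Answer: 2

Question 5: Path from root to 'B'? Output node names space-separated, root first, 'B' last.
Walk down from root: C -> D -> G -> B

Answer: C D G B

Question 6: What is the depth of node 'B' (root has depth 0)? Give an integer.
Answer: 3

Derivation:
Path from root to B: C -> D -> G -> B
Depth = number of edges = 3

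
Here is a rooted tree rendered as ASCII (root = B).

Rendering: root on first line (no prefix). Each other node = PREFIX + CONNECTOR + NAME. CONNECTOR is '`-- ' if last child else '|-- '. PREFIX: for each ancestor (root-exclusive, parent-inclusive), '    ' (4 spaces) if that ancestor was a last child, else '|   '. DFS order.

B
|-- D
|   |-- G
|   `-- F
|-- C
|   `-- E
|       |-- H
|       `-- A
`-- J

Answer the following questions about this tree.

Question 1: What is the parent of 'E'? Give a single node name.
Scan adjacency: E appears as child of C

Answer: C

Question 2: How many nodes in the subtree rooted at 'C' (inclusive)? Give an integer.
Answer: 4

Derivation:
Subtree rooted at C contains: A, C, E, H
Count = 4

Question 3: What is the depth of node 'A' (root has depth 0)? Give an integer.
Answer: 3

Derivation:
Path from root to A: B -> C -> E -> A
Depth = number of edges = 3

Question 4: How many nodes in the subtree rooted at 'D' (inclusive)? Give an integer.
Subtree rooted at D contains: D, F, G
Count = 3

Answer: 3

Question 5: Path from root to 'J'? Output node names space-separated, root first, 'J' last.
Answer: B J

Derivation:
Walk down from root: B -> J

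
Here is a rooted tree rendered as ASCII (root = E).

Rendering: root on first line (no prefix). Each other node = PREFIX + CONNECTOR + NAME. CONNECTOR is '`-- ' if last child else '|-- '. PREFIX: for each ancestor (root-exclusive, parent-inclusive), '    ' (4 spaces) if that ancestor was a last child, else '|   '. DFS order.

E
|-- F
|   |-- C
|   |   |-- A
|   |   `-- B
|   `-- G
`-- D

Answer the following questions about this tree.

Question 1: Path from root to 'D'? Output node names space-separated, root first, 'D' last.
Answer: E D

Derivation:
Walk down from root: E -> D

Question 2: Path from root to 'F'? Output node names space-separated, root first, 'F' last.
Answer: E F

Derivation:
Walk down from root: E -> F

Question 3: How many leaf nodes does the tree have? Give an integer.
Leaves (nodes with no children): A, B, D, G

Answer: 4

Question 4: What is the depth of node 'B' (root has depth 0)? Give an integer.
Path from root to B: E -> F -> C -> B
Depth = number of edges = 3

Answer: 3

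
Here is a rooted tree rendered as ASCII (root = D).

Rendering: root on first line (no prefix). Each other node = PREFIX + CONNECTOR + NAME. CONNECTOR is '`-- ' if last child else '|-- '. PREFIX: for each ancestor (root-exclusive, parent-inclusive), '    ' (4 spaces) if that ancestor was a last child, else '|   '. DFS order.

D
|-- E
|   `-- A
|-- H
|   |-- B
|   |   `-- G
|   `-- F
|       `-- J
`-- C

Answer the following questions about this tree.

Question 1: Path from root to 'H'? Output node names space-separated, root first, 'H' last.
Answer: D H

Derivation:
Walk down from root: D -> H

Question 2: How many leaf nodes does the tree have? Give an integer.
Leaves (nodes with no children): A, C, G, J

Answer: 4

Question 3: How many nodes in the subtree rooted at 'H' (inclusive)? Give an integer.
Subtree rooted at H contains: B, F, G, H, J
Count = 5

Answer: 5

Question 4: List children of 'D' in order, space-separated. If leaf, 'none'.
Answer: E H C

Derivation:
Node D's children (from adjacency): E, H, C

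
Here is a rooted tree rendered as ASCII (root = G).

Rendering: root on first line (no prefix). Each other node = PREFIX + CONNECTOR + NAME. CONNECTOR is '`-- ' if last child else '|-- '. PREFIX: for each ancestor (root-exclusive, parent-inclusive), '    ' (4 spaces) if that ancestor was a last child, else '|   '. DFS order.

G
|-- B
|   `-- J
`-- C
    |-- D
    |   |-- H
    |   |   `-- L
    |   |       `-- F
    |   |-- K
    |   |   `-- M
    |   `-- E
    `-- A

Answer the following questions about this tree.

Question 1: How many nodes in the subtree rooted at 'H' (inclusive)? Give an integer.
Answer: 3

Derivation:
Subtree rooted at H contains: F, H, L
Count = 3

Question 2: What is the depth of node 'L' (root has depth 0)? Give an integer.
Path from root to L: G -> C -> D -> H -> L
Depth = number of edges = 4

Answer: 4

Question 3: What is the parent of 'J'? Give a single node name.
Answer: B

Derivation:
Scan adjacency: J appears as child of B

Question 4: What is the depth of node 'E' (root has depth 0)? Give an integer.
Answer: 3

Derivation:
Path from root to E: G -> C -> D -> E
Depth = number of edges = 3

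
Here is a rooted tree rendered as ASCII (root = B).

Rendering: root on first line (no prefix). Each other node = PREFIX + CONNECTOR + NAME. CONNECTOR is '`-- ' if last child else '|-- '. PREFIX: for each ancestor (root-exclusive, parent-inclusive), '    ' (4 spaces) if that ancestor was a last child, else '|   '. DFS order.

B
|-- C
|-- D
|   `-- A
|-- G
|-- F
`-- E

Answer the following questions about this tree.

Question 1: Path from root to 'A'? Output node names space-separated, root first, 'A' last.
Answer: B D A

Derivation:
Walk down from root: B -> D -> A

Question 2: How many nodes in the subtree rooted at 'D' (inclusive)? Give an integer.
Answer: 2

Derivation:
Subtree rooted at D contains: A, D
Count = 2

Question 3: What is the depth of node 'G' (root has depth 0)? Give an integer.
Path from root to G: B -> G
Depth = number of edges = 1

Answer: 1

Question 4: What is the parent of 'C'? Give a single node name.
Scan adjacency: C appears as child of B

Answer: B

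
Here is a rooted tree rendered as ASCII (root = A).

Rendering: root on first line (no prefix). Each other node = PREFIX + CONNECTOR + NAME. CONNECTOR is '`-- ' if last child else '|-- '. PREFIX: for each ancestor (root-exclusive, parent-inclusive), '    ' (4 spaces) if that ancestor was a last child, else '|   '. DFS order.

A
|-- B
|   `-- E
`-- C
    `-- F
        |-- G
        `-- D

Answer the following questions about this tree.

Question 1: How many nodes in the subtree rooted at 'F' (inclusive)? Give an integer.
Answer: 3

Derivation:
Subtree rooted at F contains: D, F, G
Count = 3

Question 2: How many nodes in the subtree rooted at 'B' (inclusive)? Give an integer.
Answer: 2

Derivation:
Subtree rooted at B contains: B, E
Count = 2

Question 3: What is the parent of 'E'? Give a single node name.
Scan adjacency: E appears as child of B

Answer: B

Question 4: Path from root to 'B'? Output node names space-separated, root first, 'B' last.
Answer: A B

Derivation:
Walk down from root: A -> B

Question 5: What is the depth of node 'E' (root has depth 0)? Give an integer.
Answer: 2

Derivation:
Path from root to E: A -> B -> E
Depth = number of edges = 2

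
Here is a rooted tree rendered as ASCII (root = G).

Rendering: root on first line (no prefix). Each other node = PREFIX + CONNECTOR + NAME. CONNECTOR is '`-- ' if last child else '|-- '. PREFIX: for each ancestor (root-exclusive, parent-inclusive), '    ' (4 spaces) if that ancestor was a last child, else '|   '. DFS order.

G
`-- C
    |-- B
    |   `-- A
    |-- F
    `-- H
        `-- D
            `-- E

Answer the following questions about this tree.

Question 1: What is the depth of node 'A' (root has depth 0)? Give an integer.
Answer: 3

Derivation:
Path from root to A: G -> C -> B -> A
Depth = number of edges = 3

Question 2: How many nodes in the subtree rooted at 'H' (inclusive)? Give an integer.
Subtree rooted at H contains: D, E, H
Count = 3

Answer: 3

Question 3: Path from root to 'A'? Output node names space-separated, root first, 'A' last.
Walk down from root: G -> C -> B -> A

Answer: G C B A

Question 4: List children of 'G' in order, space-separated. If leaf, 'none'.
Node G's children (from adjacency): C

Answer: C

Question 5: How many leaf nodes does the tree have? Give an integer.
Answer: 3

Derivation:
Leaves (nodes with no children): A, E, F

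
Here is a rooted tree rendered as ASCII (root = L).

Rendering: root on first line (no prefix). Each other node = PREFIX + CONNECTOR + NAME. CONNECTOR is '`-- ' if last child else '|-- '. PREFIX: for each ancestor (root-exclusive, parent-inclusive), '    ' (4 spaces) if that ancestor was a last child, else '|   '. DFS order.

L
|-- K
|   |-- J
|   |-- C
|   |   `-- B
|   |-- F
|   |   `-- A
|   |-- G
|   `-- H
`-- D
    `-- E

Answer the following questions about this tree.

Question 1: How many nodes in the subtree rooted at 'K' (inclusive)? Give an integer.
Answer: 8

Derivation:
Subtree rooted at K contains: A, B, C, F, G, H, J, K
Count = 8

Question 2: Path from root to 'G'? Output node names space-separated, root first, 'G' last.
Walk down from root: L -> K -> G

Answer: L K G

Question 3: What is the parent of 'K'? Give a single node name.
Scan adjacency: K appears as child of L

Answer: L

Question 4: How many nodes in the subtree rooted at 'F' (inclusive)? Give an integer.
Answer: 2

Derivation:
Subtree rooted at F contains: A, F
Count = 2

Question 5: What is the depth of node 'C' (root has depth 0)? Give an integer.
Answer: 2

Derivation:
Path from root to C: L -> K -> C
Depth = number of edges = 2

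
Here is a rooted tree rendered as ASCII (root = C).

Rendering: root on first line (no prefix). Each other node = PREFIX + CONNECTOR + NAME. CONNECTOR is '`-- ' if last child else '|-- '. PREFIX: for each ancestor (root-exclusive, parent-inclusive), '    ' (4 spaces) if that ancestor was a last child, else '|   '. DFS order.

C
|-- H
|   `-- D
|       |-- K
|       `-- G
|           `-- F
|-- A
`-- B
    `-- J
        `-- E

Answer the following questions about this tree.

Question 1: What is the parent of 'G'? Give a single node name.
Scan adjacency: G appears as child of D

Answer: D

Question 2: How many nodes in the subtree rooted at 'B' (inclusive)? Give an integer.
Answer: 3

Derivation:
Subtree rooted at B contains: B, E, J
Count = 3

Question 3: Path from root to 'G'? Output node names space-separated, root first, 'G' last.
Walk down from root: C -> H -> D -> G

Answer: C H D G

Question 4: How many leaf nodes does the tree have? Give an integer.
Answer: 4

Derivation:
Leaves (nodes with no children): A, E, F, K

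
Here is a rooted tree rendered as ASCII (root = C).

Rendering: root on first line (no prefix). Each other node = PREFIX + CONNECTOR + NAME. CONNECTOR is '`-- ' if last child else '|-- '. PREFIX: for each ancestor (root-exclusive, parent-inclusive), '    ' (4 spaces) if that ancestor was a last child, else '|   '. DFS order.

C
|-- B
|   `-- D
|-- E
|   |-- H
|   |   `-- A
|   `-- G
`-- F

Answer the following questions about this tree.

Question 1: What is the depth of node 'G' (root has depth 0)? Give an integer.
Answer: 2

Derivation:
Path from root to G: C -> E -> G
Depth = number of edges = 2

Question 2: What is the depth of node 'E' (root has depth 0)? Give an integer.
Path from root to E: C -> E
Depth = number of edges = 1

Answer: 1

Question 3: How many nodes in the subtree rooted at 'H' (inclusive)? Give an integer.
Subtree rooted at H contains: A, H
Count = 2

Answer: 2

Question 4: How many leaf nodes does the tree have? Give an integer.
Leaves (nodes with no children): A, D, F, G

Answer: 4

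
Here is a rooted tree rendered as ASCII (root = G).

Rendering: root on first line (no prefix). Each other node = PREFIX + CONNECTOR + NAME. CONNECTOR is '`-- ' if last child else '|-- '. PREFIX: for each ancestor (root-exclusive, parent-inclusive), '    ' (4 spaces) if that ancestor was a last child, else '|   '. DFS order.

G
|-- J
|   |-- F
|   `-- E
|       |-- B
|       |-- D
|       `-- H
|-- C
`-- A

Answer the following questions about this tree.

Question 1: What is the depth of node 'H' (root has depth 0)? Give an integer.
Path from root to H: G -> J -> E -> H
Depth = number of edges = 3

Answer: 3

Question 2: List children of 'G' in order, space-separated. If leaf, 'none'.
Answer: J C A

Derivation:
Node G's children (from adjacency): J, C, A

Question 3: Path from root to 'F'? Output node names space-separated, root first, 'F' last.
Walk down from root: G -> J -> F

Answer: G J F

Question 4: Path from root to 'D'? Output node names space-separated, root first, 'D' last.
Walk down from root: G -> J -> E -> D

Answer: G J E D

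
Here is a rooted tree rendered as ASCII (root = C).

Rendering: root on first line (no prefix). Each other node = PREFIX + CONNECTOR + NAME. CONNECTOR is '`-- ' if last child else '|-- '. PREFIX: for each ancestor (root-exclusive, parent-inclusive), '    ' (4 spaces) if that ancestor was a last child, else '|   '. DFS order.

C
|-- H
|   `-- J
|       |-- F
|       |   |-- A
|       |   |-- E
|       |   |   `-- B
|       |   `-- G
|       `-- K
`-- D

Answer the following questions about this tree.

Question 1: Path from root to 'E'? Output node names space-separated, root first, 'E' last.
Answer: C H J F E

Derivation:
Walk down from root: C -> H -> J -> F -> E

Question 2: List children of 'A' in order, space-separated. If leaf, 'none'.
Node A's children (from adjacency): (leaf)

Answer: none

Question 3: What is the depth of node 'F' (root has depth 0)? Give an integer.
Path from root to F: C -> H -> J -> F
Depth = number of edges = 3

Answer: 3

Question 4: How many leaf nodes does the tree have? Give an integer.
Answer: 5

Derivation:
Leaves (nodes with no children): A, B, D, G, K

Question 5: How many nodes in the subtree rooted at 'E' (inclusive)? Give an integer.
Answer: 2

Derivation:
Subtree rooted at E contains: B, E
Count = 2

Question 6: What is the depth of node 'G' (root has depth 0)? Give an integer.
Answer: 4

Derivation:
Path from root to G: C -> H -> J -> F -> G
Depth = number of edges = 4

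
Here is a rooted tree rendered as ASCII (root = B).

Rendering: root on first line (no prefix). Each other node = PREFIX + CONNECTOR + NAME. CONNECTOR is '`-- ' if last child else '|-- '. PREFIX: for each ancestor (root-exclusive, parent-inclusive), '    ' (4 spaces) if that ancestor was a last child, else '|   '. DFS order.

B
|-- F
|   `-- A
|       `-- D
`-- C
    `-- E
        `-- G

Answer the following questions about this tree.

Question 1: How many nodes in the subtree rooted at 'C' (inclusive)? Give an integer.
Answer: 3

Derivation:
Subtree rooted at C contains: C, E, G
Count = 3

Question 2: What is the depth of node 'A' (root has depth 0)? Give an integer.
Path from root to A: B -> F -> A
Depth = number of edges = 2

Answer: 2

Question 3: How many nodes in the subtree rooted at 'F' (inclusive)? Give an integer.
Subtree rooted at F contains: A, D, F
Count = 3

Answer: 3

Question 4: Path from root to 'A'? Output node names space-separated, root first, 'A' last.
Walk down from root: B -> F -> A

Answer: B F A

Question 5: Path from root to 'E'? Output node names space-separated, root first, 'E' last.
Walk down from root: B -> C -> E

Answer: B C E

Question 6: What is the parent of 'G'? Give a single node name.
Answer: E

Derivation:
Scan adjacency: G appears as child of E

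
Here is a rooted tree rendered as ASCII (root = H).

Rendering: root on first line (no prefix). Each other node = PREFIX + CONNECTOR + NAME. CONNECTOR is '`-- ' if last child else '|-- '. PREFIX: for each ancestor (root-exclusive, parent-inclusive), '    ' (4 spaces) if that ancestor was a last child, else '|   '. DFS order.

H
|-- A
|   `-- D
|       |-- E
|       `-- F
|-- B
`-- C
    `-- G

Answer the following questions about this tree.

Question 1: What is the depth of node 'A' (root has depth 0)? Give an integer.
Path from root to A: H -> A
Depth = number of edges = 1

Answer: 1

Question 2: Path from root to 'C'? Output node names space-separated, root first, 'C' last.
Answer: H C

Derivation:
Walk down from root: H -> C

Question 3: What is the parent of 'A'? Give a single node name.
Answer: H

Derivation:
Scan adjacency: A appears as child of H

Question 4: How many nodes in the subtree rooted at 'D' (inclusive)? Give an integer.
Subtree rooted at D contains: D, E, F
Count = 3

Answer: 3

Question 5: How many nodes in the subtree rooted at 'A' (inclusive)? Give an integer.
Answer: 4

Derivation:
Subtree rooted at A contains: A, D, E, F
Count = 4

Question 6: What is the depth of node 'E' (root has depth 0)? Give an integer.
Path from root to E: H -> A -> D -> E
Depth = number of edges = 3

Answer: 3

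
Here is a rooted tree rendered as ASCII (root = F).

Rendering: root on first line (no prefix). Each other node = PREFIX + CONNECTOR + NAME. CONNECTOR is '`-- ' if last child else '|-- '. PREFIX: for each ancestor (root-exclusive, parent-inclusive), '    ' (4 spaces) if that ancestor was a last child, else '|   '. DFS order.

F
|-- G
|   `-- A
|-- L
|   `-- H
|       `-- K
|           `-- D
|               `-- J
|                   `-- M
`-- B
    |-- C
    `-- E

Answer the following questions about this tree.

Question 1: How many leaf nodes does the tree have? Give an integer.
Answer: 4

Derivation:
Leaves (nodes with no children): A, C, E, M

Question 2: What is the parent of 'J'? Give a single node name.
Scan adjacency: J appears as child of D

Answer: D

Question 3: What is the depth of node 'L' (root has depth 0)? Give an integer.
Path from root to L: F -> L
Depth = number of edges = 1

Answer: 1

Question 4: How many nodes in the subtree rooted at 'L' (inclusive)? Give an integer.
Answer: 6

Derivation:
Subtree rooted at L contains: D, H, J, K, L, M
Count = 6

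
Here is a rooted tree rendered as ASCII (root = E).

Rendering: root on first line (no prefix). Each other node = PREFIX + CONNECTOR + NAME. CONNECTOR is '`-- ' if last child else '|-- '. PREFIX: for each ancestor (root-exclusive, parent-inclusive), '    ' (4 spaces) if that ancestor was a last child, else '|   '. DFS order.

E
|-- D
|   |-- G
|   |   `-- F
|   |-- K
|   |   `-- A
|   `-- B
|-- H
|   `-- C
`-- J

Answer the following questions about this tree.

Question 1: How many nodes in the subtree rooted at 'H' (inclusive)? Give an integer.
Answer: 2

Derivation:
Subtree rooted at H contains: C, H
Count = 2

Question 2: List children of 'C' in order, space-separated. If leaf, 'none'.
Answer: none

Derivation:
Node C's children (from adjacency): (leaf)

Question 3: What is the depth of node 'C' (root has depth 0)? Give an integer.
Answer: 2

Derivation:
Path from root to C: E -> H -> C
Depth = number of edges = 2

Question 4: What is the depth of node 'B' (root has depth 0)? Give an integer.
Answer: 2

Derivation:
Path from root to B: E -> D -> B
Depth = number of edges = 2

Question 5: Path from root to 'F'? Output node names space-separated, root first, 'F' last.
Answer: E D G F

Derivation:
Walk down from root: E -> D -> G -> F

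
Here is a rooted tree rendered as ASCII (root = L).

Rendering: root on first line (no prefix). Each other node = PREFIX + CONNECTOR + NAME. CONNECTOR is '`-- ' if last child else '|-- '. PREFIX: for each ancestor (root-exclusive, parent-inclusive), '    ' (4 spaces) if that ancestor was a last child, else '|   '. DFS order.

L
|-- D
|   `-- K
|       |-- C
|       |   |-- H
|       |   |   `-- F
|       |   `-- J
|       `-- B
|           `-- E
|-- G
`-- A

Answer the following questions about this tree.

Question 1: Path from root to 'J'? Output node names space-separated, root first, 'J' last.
Walk down from root: L -> D -> K -> C -> J

Answer: L D K C J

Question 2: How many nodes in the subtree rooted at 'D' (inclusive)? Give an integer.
Answer: 8

Derivation:
Subtree rooted at D contains: B, C, D, E, F, H, J, K
Count = 8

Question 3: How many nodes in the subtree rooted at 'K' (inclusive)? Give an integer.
Subtree rooted at K contains: B, C, E, F, H, J, K
Count = 7

Answer: 7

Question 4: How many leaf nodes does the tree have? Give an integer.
Leaves (nodes with no children): A, E, F, G, J

Answer: 5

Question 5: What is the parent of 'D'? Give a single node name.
Answer: L

Derivation:
Scan adjacency: D appears as child of L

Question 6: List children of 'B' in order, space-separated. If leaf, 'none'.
Node B's children (from adjacency): E

Answer: E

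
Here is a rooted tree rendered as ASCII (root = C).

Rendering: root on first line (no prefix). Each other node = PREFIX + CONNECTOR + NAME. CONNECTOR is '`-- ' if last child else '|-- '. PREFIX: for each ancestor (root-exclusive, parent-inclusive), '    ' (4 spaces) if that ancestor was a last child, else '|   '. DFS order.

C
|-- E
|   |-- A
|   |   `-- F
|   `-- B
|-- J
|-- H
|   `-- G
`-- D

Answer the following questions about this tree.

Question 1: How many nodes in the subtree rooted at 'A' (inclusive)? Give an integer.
Subtree rooted at A contains: A, F
Count = 2

Answer: 2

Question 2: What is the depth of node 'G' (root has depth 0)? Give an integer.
Path from root to G: C -> H -> G
Depth = number of edges = 2

Answer: 2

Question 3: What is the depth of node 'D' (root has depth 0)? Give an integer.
Path from root to D: C -> D
Depth = number of edges = 1

Answer: 1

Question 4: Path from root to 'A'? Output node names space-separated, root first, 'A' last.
Walk down from root: C -> E -> A

Answer: C E A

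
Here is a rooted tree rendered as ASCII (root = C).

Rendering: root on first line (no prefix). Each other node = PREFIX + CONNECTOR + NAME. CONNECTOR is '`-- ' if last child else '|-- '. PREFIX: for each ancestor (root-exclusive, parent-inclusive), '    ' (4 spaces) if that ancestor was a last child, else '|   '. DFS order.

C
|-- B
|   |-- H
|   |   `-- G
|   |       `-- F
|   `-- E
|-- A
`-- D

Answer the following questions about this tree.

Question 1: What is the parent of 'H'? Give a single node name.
Scan adjacency: H appears as child of B

Answer: B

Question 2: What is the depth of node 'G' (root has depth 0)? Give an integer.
Path from root to G: C -> B -> H -> G
Depth = number of edges = 3

Answer: 3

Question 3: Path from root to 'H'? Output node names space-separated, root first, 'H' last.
Answer: C B H

Derivation:
Walk down from root: C -> B -> H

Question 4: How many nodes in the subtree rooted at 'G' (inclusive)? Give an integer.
Subtree rooted at G contains: F, G
Count = 2

Answer: 2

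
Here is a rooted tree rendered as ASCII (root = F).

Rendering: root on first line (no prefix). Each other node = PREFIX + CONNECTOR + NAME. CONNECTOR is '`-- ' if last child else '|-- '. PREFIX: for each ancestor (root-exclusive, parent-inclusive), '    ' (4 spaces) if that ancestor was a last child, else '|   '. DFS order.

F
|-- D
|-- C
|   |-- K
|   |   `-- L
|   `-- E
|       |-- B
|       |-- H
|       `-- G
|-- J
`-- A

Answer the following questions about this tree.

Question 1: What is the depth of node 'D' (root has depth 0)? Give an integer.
Answer: 1

Derivation:
Path from root to D: F -> D
Depth = number of edges = 1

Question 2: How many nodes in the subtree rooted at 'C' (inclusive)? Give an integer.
Subtree rooted at C contains: B, C, E, G, H, K, L
Count = 7

Answer: 7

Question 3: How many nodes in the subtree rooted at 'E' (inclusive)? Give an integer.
Answer: 4

Derivation:
Subtree rooted at E contains: B, E, G, H
Count = 4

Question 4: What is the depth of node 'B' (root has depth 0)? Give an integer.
Answer: 3

Derivation:
Path from root to B: F -> C -> E -> B
Depth = number of edges = 3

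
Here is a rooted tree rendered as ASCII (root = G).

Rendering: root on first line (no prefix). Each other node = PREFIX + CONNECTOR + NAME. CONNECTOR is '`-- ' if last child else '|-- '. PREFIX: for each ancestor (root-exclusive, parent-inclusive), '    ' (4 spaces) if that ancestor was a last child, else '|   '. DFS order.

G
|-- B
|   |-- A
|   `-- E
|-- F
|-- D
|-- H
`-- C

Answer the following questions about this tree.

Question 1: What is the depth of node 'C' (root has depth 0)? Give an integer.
Answer: 1

Derivation:
Path from root to C: G -> C
Depth = number of edges = 1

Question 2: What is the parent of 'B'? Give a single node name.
Answer: G

Derivation:
Scan adjacency: B appears as child of G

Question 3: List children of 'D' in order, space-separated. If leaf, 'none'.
Node D's children (from adjacency): (leaf)

Answer: none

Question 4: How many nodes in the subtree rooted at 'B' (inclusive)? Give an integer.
Answer: 3

Derivation:
Subtree rooted at B contains: A, B, E
Count = 3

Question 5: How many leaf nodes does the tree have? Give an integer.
Answer: 6

Derivation:
Leaves (nodes with no children): A, C, D, E, F, H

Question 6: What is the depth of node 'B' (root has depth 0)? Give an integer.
Path from root to B: G -> B
Depth = number of edges = 1

Answer: 1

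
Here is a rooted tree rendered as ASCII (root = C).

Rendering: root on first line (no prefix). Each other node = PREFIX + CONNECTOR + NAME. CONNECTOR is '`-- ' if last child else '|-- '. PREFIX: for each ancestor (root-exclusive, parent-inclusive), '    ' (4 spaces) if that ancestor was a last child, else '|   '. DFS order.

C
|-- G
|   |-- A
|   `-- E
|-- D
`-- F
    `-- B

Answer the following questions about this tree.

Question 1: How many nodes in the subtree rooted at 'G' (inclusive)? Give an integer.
Answer: 3

Derivation:
Subtree rooted at G contains: A, E, G
Count = 3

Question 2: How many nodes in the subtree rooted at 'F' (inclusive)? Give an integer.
Answer: 2

Derivation:
Subtree rooted at F contains: B, F
Count = 2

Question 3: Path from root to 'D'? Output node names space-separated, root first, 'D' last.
Answer: C D

Derivation:
Walk down from root: C -> D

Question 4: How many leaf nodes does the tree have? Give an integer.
Answer: 4

Derivation:
Leaves (nodes with no children): A, B, D, E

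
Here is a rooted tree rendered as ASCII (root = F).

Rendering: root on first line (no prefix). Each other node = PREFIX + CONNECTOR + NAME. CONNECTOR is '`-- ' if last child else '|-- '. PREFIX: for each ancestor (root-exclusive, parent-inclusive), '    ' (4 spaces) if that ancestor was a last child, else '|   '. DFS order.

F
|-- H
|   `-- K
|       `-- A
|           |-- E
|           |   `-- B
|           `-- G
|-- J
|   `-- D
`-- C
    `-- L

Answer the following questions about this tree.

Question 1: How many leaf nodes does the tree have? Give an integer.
Leaves (nodes with no children): B, D, G, L

Answer: 4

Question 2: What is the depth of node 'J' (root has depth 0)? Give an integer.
Answer: 1

Derivation:
Path from root to J: F -> J
Depth = number of edges = 1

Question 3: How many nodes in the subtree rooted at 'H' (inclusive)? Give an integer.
Subtree rooted at H contains: A, B, E, G, H, K
Count = 6

Answer: 6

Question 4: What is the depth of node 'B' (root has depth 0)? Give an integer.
Answer: 5

Derivation:
Path from root to B: F -> H -> K -> A -> E -> B
Depth = number of edges = 5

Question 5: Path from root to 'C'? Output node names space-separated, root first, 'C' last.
Walk down from root: F -> C

Answer: F C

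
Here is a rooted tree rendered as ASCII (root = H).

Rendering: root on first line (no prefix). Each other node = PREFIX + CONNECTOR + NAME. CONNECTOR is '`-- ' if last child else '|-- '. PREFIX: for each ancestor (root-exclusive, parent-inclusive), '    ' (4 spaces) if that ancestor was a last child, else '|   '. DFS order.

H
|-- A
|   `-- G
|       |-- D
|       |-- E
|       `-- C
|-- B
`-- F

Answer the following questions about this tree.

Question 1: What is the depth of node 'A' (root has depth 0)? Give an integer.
Answer: 1

Derivation:
Path from root to A: H -> A
Depth = number of edges = 1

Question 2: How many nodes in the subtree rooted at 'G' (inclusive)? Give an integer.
Subtree rooted at G contains: C, D, E, G
Count = 4

Answer: 4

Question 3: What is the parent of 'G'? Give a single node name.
Answer: A

Derivation:
Scan adjacency: G appears as child of A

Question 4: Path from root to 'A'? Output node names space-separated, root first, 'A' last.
Answer: H A

Derivation:
Walk down from root: H -> A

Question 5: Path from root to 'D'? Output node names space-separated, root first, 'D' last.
Answer: H A G D

Derivation:
Walk down from root: H -> A -> G -> D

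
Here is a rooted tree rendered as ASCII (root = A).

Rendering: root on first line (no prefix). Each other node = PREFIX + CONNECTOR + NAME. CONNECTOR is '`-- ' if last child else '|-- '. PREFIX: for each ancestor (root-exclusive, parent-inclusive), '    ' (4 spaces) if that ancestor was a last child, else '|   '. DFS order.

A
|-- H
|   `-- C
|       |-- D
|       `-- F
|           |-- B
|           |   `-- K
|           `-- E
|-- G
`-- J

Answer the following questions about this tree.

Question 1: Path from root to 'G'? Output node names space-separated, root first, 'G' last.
Answer: A G

Derivation:
Walk down from root: A -> G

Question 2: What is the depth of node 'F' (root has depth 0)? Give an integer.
Path from root to F: A -> H -> C -> F
Depth = number of edges = 3

Answer: 3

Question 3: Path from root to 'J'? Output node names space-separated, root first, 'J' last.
Answer: A J

Derivation:
Walk down from root: A -> J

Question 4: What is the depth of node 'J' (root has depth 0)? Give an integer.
Answer: 1

Derivation:
Path from root to J: A -> J
Depth = number of edges = 1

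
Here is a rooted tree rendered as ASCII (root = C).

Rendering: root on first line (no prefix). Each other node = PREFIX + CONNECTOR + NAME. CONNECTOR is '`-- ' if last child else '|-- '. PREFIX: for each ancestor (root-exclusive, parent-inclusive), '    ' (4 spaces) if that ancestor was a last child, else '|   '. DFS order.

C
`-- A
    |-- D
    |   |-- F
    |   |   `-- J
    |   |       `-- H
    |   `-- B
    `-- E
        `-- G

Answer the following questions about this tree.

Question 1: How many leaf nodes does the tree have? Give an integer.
Answer: 3

Derivation:
Leaves (nodes with no children): B, G, H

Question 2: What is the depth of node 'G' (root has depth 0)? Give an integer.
Answer: 3

Derivation:
Path from root to G: C -> A -> E -> G
Depth = number of edges = 3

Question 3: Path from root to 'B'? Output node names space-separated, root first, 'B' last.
Walk down from root: C -> A -> D -> B

Answer: C A D B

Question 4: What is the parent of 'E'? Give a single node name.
Scan adjacency: E appears as child of A

Answer: A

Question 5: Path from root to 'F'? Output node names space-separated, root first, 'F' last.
Walk down from root: C -> A -> D -> F

Answer: C A D F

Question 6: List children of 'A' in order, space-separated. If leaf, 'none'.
Answer: D E

Derivation:
Node A's children (from adjacency): D, E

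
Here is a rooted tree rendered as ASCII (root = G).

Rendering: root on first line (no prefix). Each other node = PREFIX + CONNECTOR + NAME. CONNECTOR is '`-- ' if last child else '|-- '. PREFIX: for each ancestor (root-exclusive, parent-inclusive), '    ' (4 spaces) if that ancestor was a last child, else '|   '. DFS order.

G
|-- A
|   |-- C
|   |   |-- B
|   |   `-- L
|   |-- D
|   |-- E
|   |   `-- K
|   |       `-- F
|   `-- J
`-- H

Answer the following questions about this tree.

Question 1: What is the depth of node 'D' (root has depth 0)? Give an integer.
Path from root to D: G -> A -> D
Depth = number of edges = 2

Answer: 2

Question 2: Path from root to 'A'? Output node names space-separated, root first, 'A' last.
Answer: G A

Derivation:
Walk down from root: G -> A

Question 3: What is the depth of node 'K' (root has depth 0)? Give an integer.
Answer: 3

Derivation:
Path from root to K: G -> A -> E -> K
Depth = number of edges = 3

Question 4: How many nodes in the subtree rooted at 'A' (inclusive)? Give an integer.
Subtree rooted at A contains: A, B, C, D, E, F, J, K, L
Count = 9

Answer: 9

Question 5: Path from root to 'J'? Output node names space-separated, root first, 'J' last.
Walk down from root: G -> A -> J

Answer: G A J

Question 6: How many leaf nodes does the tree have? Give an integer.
Leaves (nodes with no children): B, D, F, H, J, L

Answer: 6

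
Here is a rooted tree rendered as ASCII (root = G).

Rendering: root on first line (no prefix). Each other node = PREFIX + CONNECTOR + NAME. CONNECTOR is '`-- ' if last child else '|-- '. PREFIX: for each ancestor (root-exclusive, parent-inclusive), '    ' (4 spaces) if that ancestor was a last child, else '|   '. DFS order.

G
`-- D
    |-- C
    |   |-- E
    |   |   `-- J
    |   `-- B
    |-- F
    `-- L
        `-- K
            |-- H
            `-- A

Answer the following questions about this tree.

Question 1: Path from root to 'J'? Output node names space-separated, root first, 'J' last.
Answer: G D C E J

Derivation:
Walk down from root: G -> D -> C -> E -> J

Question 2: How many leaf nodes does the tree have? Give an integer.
Answer: 5

Derivation:
Leaves (nodes with no children): A, B, F, H, J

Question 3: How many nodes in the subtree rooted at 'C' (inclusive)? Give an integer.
Subtree rooted at C contains: B, C, E, J
Count = 4

Answer: 4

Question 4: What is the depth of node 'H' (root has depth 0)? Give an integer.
Answer: 4

Derivation:
Path from root to H: G -> D -> L -> K -> H
Depth = number of edges = 4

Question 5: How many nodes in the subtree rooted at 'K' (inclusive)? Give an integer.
Answer: 3

Derivation:
Subtree rooted at K contains: A, H, K
Count = 3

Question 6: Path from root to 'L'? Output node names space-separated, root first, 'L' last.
Walk down from root: G -> D -> L

Answer: G D L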